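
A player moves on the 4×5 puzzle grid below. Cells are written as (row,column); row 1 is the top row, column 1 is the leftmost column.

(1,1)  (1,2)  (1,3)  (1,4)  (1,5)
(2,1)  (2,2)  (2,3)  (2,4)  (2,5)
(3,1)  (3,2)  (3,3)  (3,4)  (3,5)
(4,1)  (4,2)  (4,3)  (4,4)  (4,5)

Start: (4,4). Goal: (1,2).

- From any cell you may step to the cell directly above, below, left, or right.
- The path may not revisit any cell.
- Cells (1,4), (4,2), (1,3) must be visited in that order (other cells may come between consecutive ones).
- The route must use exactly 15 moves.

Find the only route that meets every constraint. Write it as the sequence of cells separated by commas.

The waypoints must appear in the order (1,4), (4,2), (1,3), with no cell reused.
Route from (4,4): right to (4,5), 3× up (reaching (1,5)), left to (1,4), 2× down (reaching (3,4)), left to (3,3), down to (4,3), left to (4,2), 2× up (reaching (2,2)), right to (2,3), up to (1,3), left to (1,2) — 15 moves in all.
Check: order respected ((1,4) at step 5, (4,2) at step 10, (1,3) at step 14); 15 moves as required.

(4,4), (4,5), (3,5), (2,5), (1,5), (1,4), (2,4), (3,4), (3,3), (4,3), (4,2), (3,2), (2,2), (2,3), (1,3), (1,2)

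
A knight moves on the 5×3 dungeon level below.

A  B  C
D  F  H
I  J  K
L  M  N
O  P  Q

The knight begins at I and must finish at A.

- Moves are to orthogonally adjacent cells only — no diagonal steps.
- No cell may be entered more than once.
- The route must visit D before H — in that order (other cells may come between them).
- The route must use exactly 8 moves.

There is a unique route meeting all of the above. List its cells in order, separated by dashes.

The waypoints must appear in the order D, H, with no cell reused.
Route from I: up to D, right to F, down to J, right to K, 2× up (reaching C), 2× left (reaching A) — 8 moves in all.
Check: order respected (D at step 1, H at step 5); 8 moves as required.

I - D - F - J - K - H - C - B - A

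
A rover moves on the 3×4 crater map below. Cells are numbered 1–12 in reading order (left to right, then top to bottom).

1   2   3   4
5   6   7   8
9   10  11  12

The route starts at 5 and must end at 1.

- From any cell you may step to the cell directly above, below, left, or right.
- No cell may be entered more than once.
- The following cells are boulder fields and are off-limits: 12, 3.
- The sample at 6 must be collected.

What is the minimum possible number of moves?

3

Any route passes through 6 somewhere between 5 and 1. Summing Manhattan distances along the two legs (5 → 6 → 1) gives a lower bound of 1 + 2 = 3 moves.
A route of 3 moves achieves this: 5 → 6 → 2 → 1.
Since 3 matches the lower bound, it is optimal.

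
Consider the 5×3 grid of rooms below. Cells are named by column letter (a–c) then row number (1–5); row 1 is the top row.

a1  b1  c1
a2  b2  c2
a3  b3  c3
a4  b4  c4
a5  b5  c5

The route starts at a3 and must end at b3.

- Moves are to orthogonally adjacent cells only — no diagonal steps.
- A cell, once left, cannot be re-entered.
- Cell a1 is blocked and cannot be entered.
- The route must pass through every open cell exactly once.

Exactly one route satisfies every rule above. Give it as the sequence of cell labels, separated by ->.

Need to visit all 14 open cells exactly once, starting at a3 and ending at b3.
Cell b1 has only two open neighbours (b2 and c1), so the path must pass straight through it: one of those is the cell it's entered from and the other is where it exits.
Route from a3: up 1 to a2, right 1 to b2, up 1 to b1, right 1 to c1, down 4 to c5, left 2 to a5, up 1 to a4, right 1 to b4, up 1 to b3 — 13 moves in all.
Check: all 14 open cells covered.

a3 -> a2 -> b2 -> b1 -> c1 -> c2 -> c3 -> c4 -> c5 -> b5 -> a5 -> a4 -> b4 -> b3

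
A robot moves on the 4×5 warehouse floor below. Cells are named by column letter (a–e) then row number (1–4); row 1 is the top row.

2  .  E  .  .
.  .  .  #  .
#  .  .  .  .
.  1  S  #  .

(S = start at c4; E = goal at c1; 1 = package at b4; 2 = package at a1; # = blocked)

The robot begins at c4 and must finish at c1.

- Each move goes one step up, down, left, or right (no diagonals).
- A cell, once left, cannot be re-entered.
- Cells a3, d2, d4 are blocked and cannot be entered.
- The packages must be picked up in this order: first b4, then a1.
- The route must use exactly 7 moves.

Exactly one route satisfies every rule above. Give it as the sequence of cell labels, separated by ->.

c4 -> b4 -> b3 -> b2 -> a2 -> a1 -> b1 -> c1

The waypoints must appear in the order b4, a1, with no cell reused.
Route from c4: left 1 to b4, up 2 to b2, left 1 to a2, up 1 to a1, right 2 to c1 — 7 moves in all.
Check: order respected (1 at step 1, 2 at step 5); 7 moves as required.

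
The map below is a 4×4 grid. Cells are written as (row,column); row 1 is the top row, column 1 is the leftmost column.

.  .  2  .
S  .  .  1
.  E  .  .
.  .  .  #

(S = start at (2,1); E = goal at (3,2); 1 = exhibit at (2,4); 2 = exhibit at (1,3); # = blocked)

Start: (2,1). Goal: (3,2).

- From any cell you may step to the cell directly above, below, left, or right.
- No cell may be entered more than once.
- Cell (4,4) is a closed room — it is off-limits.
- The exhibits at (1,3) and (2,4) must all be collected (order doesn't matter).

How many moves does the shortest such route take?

8

Any route passes through (1,3) and (2,4) in some order between (2,1) and (3,2). Summing Manhattan distances along each leg and taking the cheapest ordering ((2,1) → (2,4) → (1,3) → (3,2)) gives a lower bound of 3 + 2 + 3 = 8 moves.
A route of 8 moves achieves this: (2,1) → (1,1) → (1,2) → (1,3) → (2,3) → (2,4) → (3,4) → (3,3) → (3,2).
Since 8 matches the lower bound, it is optimal.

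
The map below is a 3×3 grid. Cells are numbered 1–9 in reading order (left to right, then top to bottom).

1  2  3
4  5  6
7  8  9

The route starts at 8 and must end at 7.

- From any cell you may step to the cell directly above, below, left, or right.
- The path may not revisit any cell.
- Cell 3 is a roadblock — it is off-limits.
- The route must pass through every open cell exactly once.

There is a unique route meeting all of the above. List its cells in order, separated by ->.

8 -> 9 -> 6 -> 5 -> 2 -> 1 -> 4 -> 7

Need to visit all 8 open cells exactly once, starting at 8 and ending at 7.
Cell 1 has only two open neighbours (4 and 2), so the path must pass straight through it: one of those is the cell it's entered from and the other is where it exits.
Route from 8: right 1 to 9, up 1 to 6, left 1 to 5, up 1 to 2, left 1 to 1, down 2 to 7 — 7 moves in all.
Check: all 8 open cells covered.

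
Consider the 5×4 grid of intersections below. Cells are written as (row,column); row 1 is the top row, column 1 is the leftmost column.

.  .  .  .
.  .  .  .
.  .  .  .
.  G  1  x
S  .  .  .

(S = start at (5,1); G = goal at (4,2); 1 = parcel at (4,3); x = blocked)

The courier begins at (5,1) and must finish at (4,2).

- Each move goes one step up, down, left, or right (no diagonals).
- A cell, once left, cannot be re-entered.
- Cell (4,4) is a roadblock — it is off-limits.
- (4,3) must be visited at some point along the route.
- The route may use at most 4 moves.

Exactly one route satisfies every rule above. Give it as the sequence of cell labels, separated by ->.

(5,1) -> (5,2) -> (5,3) -> (4,3) -> (4,2)

Any route must reach (4,3) and still end at (4,2) within 4 moves, so the order of the required stops is forced.
Route from (5,1): right 2 to (5,3), up 1 to (4,3), left 1 to (4,2) — 4 moves in all.
Check: all required cells visited; 4 ≤ 4 moves.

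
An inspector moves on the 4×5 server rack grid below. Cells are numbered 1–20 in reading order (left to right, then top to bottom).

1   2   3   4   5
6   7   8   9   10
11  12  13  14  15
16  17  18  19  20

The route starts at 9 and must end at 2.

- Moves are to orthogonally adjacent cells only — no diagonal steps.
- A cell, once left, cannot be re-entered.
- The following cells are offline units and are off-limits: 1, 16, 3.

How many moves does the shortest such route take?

3

The Manhattan distance from 9 to 2 is |2−1| + |4−2| = 3, so at least 3 moves are needed.
A route of 3 moves achieves this: 9 → 8 → 7 → 2.
Since 3 matches the lower bound, it is optimal.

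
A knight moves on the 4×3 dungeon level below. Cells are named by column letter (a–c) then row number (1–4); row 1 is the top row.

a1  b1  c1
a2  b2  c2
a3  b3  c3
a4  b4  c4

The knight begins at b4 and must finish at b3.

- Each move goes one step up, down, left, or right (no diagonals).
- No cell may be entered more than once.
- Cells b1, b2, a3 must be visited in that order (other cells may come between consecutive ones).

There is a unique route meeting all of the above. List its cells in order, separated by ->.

The waypoints must appear in the order b1, b2, a3, with no cell reused.
Route from b4: right to c4, 3× up (reaching c1), left to b1, down to b2, left to a2, down to a3, right to b3 — 9 moves in all.
Check: order respected (b1 at step 5, b2 at step 6, a3 at step 8).

b4 -> c4 -> c3 -> c2 -> c1 -> b1 -> b2 -> a2 -> a3 -> b3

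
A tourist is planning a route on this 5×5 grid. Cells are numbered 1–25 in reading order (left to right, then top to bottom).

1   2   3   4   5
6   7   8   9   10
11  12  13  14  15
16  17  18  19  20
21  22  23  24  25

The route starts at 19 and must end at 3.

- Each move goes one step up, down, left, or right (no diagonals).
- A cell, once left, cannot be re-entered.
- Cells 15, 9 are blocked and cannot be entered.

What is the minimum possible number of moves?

4

The Manhattan distance from 19 to 3 is |4−1| + |4−3| = 4, so at least 4 moves are needed.
A route of 4 moves achieves this: 19 → 14 → 13 → 8 → 3.
Since 4 matches the lower bound, it is optimal.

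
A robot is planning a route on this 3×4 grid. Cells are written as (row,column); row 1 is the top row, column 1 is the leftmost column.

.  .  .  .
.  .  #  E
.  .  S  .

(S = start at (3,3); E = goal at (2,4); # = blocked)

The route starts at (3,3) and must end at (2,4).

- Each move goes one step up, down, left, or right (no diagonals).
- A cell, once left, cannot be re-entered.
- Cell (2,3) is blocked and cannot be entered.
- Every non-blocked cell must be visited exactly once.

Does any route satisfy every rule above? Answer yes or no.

no

Exhausting the options from (3,3), every branch either dead-ends against blocked cells, would have to re-enter a cell already used, or reaches the goal with a constraint still unmet.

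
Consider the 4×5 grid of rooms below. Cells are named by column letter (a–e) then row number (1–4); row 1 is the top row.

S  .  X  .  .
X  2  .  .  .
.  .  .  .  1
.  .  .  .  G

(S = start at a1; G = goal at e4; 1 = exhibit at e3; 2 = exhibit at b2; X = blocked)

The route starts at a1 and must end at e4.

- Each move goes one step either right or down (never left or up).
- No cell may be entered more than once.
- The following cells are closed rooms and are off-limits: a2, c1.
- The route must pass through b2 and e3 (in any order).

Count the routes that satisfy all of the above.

4

A right/down-only route from a1 to e4 makes exactly 3 down-moves and 4 right-moves in some order.
With no other constraints that would be C(7,3) = 35 routes.
A monotone route can only reach the required cells in the order b2, e3, so split there and multiply the segment counts (each segment already excludes blocked cells): a1→b2: 1; b2→e3: 4; e3→e4: 1; product = 4.
That gives 4 routes.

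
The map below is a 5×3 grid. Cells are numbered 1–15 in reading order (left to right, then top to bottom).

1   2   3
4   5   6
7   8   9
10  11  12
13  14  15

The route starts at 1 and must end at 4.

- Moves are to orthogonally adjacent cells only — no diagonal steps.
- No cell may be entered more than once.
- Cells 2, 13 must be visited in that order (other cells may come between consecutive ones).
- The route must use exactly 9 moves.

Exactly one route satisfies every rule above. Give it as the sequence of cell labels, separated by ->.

1 -> 2 -> 5 -> 8 -> 11 -> 14 -> 13 -> 10 -> 7 -> 4

The waypoints must appear in the order 2, 13, with no cell reused.
Route from 1: right 1 to 2, down 4 to 14, left 1 to 13, up 3 to 4 — 9 moves in all.
Check: order respected (2 at step 1, 13 at step 6); 9 moves as required.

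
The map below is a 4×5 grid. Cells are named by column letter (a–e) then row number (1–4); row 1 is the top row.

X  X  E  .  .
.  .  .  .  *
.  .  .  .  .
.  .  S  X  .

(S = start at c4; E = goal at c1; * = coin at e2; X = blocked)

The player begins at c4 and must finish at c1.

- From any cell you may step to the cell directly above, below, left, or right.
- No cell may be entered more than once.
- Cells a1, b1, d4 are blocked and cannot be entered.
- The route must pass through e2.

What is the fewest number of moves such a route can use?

Any route passes through e2 somewhere between c4 and c1. Summing Manhattan distances along the two legs (c4 → e2 → c1) gives a lower bound of 4 + 3 = 7 moves.
A route of 7 moves achieves this: c4 → c3 → c2 → d2 → e2 → e1 → d1 → c1.
Since 7 matches the lower bound, it is optimal.

7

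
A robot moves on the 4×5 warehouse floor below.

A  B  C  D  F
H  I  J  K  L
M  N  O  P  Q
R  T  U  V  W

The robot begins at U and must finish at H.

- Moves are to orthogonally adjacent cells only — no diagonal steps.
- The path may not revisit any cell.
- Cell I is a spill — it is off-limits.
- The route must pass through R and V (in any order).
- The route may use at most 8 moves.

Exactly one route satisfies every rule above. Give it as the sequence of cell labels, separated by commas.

U, V, P, O, N, T, R, M, H

The budget equals the shortest possible length, so every move has to be on a shortest route through the required cells.
Route from U: right 1 to V, up 1 to P, left 2 to N, down 1 to T, left 1 to R, up 2 to H — 8 moves in all.
Check: all required cells visited; 8 ≤ 8 moves.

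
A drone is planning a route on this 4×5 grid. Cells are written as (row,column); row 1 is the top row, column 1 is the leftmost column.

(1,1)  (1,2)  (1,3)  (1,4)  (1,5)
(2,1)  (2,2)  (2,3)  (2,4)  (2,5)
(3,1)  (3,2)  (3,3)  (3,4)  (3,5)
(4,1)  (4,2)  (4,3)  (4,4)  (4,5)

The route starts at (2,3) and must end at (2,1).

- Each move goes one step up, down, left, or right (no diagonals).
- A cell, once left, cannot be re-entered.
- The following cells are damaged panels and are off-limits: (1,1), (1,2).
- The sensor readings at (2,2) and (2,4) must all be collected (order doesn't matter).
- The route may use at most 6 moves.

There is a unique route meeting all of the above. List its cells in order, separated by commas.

(2,3), (2,4), (3,4), (3,3), (3,2), (2,2), (2,1)

Any route must reach (2,2) and (2,4) and still end at (2,1) within 6 moves, so the order of the required stops is forced.
Route from (2,3): right to (2,4), down to (3,4), 2× left (reaching (3,2)), up to (2,2), left to (2,1) — 6 moves in all.
Check: all required cells visited; 6 ≤ 6 moves.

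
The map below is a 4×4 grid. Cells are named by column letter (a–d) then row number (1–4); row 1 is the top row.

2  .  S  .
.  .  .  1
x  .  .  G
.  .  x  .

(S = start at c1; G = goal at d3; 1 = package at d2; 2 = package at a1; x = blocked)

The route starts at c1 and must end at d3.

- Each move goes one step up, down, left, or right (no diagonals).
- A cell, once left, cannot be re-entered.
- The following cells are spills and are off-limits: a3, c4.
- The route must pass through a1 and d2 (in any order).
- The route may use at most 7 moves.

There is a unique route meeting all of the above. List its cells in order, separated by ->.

c1 -> b1 -> a1 -> a2 -> b2 -> c2 -> d2 -> d3

The 7-move cap with required stops at a1, d2 leaves no slack for detours.
Route from c1: left 2 to a1, down 1 to a2, right 3 to d2, down 1 to d3 — 7 moves in all.
Check: all required cells visited; 7 ≤ 7 moves.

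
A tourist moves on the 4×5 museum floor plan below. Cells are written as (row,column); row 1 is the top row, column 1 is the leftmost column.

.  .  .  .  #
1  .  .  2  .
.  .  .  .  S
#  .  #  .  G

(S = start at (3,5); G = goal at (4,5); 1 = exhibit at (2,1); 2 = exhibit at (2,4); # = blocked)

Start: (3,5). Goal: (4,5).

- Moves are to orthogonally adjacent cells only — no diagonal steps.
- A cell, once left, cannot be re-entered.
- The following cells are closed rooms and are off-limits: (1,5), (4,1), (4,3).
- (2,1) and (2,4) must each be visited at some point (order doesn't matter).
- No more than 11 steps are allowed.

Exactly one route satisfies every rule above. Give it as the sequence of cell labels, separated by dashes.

The budget equals the shortest possible length, so every move has to be on a shortest route through the required cells.
Route from (3,5): up 1 to (2,5), left 4 to (2,1), down 1 to (3,1), right 3 to (3,4), down 1 to (4,4), right 1 to (4,5) — 11 moves in all.
Check: all required cells visited; 11 ≤ 11 moves.

(3,5) - (2,5) - (2,4) - (2,3) - (2,2) - (2,1) - (3,1) - (3,2) - (3,3) - (3,4) - (4,4) - (4,5)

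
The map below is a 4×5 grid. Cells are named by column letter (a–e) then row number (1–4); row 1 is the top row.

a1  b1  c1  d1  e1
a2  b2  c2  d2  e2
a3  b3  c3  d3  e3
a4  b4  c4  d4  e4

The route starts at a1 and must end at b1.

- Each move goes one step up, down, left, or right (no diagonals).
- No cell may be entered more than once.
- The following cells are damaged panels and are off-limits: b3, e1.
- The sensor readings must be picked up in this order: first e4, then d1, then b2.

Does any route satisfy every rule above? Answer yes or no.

yes

One route that works: a1 → a2 → a3 → a4 → b4 → c4 → d4 → e4 → e3 → e2 → d2 → d1 → c1 → c2 → b2 → b1.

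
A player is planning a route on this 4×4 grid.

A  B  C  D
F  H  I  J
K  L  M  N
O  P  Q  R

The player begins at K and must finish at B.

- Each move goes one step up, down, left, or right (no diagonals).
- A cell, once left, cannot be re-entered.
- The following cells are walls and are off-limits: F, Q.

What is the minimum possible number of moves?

3

The Manhattan distance from K to B is |3−1| + |1−2| = 3, so at least 3 moves are needed.
A route of 3 moves achieves this: K → L → H → B.
Since 3 matches the lower bound, it is optimal.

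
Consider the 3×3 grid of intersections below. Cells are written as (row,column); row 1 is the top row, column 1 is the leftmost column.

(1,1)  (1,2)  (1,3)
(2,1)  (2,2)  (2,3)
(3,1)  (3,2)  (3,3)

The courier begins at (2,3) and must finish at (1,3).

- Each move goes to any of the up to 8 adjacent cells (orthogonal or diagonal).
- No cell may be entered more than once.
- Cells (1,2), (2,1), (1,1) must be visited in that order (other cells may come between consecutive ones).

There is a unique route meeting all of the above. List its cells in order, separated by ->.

The waypoints must appear in the order (1,2), (2,1), (1,1), with no cell reused.
Route from (2,3): up-left 1 to (1,2), down-left 1 to (2,1), up 1 to (1,1), down-right 1 to (2,2), up-right 1 to (1,3) — 5 moves in all.
Check: order respected ((1,2) at step 1, (2,1) at step 2, (1,1) at step 3).

(2,3) -> (1,2) -> (2,1) -> (1,1) -> (2,2) -> (1,3)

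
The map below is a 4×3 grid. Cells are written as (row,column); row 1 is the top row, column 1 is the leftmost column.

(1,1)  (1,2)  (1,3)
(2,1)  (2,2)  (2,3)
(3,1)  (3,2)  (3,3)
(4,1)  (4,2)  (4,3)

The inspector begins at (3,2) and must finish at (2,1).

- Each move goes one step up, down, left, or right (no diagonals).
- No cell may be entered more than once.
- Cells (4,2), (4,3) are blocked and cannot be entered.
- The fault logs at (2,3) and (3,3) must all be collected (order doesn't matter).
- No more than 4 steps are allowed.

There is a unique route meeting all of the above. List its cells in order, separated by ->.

(3,2) -> (3,3) -> (2,3) -> (2,2) -> (2,1)

The budget equals the shortest possible length, so every move has to be on a shortest route through the required cells.
Route from (3,2): right 1 to (3,3), up 1 to (2,3), left 2 to (2,1) — 4 moves in all.
Check: all required cells visited; 4 ≤ 4 moves.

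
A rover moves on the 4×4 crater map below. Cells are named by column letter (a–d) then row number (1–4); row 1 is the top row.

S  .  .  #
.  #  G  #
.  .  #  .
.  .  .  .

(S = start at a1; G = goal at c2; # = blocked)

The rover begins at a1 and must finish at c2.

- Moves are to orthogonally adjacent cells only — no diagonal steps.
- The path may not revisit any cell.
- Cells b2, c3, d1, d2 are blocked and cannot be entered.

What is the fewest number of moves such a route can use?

The Manhattan distance from a1 to c2 is |1−2| + |1−3| = 3, so at least 3 moves are needed.
A route of 3 moves achieves this: a1 → b1 → c1 → c2.
Since 3 matches the lower bound, it is optimal.

3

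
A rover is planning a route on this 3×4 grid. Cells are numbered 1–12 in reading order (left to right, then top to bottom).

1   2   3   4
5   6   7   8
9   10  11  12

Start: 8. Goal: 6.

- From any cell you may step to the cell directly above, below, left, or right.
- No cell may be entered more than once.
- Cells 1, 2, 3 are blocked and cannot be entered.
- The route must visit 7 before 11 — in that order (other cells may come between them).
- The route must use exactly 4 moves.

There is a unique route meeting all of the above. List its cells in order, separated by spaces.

8 7 11 10 6

The waypoints must appear in the order 7, 11, with no cell reused.
Route from 8: left 1 to 7, down 1 to 11, left 1 to 10, up 1 to 6 — 4 moves in all.
Check: order respected (7 at step 1, 11 at step 2); 4 moves as required.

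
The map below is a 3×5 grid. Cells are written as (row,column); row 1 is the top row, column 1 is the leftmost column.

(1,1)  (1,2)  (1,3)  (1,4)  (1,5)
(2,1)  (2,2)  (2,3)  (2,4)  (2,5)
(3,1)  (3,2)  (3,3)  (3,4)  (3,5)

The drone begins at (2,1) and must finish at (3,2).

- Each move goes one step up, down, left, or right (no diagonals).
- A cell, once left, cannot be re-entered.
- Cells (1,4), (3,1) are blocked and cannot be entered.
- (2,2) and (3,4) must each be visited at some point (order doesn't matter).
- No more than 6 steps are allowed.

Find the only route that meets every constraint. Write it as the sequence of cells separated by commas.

Any route must reach (2,2) and (3,4) and still end at (3,2) within 6 moves, so the order of the required stops is forced.
Route from (2,1): right 3 to (2,4), down 1 to (3,4), left 2 to (3,2) — 6 moves in all.
Check: all required cells visited; 6 ≤ 6 moves.

(2,1), (2,2), (2,3), (2,4), (3,4), (3,3), (3,2)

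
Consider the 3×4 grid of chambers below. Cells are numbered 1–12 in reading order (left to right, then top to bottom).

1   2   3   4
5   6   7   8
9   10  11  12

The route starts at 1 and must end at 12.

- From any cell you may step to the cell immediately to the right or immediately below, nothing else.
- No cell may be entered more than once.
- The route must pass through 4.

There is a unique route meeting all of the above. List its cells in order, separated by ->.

Moves only go right or down, so the column and row indices never decrease.
Route from 1: right 3 to 4, down 2 to 12 — 5 moves in all.
Check: all required cells visited.

1 -> 2 -> 3 -> 4 -> 8 -> 12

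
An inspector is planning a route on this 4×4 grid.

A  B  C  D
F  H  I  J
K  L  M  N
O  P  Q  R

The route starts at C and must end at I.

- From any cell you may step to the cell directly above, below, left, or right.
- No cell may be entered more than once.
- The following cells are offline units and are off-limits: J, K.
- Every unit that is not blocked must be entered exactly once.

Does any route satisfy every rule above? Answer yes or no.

Cell D has only one open neighbour but is neither the start nor the goal, so a Hamiltonian route would have to both enter and leave it through the same neighbour — impossible without revisiting.

no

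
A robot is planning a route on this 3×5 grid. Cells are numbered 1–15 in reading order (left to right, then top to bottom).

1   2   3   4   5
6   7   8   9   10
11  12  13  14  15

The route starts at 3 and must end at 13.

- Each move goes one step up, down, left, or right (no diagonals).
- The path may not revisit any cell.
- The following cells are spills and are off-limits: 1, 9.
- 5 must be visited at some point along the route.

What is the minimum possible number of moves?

Any route passes through 5 somewhere between 3 and 13. Summing Manhattan distances along the two legs (3 → 5 → 13) gives a lower bound of 2 + 4 = 6 moves.
A route of 6 moves achieves this: 3 → 4 → 5 → 10 → 15 → 14 → 13.
Since 6 matches the lower bound, it is optimal.

6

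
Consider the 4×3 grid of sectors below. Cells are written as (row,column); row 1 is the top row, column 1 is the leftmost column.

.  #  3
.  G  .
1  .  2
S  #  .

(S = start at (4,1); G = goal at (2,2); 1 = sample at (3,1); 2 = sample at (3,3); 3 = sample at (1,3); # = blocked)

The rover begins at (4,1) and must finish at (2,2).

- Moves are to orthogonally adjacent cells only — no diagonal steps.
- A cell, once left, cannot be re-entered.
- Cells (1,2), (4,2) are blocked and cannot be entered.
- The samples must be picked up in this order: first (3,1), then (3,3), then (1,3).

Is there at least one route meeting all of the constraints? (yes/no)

(1,3) must be visited but has only one open neighbour ((2,3)), and it is neither the start nor the goal — the route would have to enter and leave through (2,3), re-entering it.

no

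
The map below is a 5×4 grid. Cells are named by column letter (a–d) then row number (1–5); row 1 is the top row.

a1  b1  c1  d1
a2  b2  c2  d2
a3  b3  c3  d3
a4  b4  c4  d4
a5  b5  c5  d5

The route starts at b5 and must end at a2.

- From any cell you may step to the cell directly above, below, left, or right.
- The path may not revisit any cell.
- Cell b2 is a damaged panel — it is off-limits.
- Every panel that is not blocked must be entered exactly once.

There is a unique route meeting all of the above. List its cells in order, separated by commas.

b5, a5, a4, a3, b3, b4, c4, c5, d5, d4, d3, c3, c2, d2, d1, c1, b1, a1, a2

Need to visit all 19 open cells exactly once, starting at b5 and ending at a2.
Route from b5: left 1 to a5, up 2 to a3, right 1 to b3, down 1 to b4, right 1 to c4, down 1 to c5, right 1 to d5, up 2 to d3, left 1 to c3, up 1 to c2, right 1 to d2, up 1 to d1, left 3 to a1, down 1 to a2 — 18 moves in all.
Check: all 19 open cells covered.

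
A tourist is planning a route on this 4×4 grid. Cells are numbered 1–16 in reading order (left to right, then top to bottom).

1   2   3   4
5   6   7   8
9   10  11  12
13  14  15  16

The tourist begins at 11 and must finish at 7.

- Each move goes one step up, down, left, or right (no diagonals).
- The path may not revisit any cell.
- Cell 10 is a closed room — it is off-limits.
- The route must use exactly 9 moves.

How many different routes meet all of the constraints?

Need simple routes of exactly 9 moves from 11 to 7 (Manhattan distance 1, so 4 moves are spent on a detour and 4 undoing it).
Enumerating: 11 15 14 13 9 5 1 2 6 7 | 11 15 14 13 9 5 1 2 3 7 | 11 15 14 13 9 5 6 2 3 7 | 11 15 16 12 8 4 3 2 6 7 | 11 12 8 4 3 2 1 5 6 7 | 11 12 16 15 14 13 9 5 6 7.
That gives 6 routes.

6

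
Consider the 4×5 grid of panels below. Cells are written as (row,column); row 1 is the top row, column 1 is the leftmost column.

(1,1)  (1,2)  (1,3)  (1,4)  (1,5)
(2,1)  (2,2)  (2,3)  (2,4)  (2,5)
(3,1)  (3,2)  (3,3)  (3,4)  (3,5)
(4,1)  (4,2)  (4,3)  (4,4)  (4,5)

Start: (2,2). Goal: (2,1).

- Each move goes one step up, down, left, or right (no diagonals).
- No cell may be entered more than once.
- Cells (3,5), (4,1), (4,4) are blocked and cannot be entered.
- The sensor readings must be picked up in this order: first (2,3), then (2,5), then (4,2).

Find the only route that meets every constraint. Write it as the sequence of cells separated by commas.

(2,2), (2,3), (1,3), (1,4), (1,5), (2,5), (2,4), (3,4), (3,3), (4,3), (4,2), (3,2), (3,1), (2,1)

The waypoints must appear in the order (2,3), (2,5), (4,2), with no cell reused.
Route from (2,2): right to (2,3), up to (1,3), 2× right (reaching (1,5)), down to (2,5), left to (2,4), down to (3,4), left to (3,3), down to (4,3), left to (4,2), up to (3,2), left to (3,1), up to (2,1) — 13 moves in all.
Check: order respected ((2,3) at step 1, (2,5) at step 5, (4,2) at step 10).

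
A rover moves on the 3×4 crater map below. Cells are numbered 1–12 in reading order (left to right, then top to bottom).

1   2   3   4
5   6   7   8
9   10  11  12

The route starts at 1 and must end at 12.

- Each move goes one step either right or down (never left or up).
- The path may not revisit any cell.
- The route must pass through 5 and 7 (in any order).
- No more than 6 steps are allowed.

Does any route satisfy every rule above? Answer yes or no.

One route that works: 1 → 5 → 6 → 7 → 11 → 12.

yes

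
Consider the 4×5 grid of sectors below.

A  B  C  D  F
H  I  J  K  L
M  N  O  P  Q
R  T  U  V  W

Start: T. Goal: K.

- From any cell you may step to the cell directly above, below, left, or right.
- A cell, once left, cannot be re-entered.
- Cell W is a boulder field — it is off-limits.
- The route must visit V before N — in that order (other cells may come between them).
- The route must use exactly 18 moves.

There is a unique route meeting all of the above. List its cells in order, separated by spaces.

T R M H A B C D F L Q P V U O N I J K

The waypoints must appear in the order V, N, with no cell reused.
Route from T: left to R, 3× up (reaching A), 4× right (reaching F), 2× down (reaching Q), left to P, down to V, left to U, up to O, left to N, up to I, 2× right (reaching K) — 18 moves in all.
Check: order respected (V at step 12, N at step 15); 18 moves as required.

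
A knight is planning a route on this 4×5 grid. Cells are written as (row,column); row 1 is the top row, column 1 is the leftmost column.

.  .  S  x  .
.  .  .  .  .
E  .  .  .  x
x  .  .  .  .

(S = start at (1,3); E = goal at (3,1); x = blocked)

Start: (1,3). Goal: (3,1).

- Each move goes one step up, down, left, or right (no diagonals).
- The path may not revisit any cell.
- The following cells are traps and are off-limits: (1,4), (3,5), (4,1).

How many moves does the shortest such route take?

The Manhattan distance from (1,3) to (3,1) is |1−3| + |3−1| = 4, so at least 4 moves are needed.
A route of 4 moves achieves this: (1,3) → (2,3) → (3,3) → (3,2) → (3,1).
Since 4 matches the lower bound, it is optimal.

4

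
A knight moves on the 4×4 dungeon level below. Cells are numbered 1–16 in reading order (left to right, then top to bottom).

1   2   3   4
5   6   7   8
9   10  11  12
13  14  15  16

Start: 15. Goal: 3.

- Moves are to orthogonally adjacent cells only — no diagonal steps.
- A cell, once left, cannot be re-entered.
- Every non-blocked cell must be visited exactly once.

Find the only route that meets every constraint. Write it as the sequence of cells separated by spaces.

15 16 12 11 10 14 13 9 5 1 2 6 7 8 4 3

Need to visit all 16 open cells exactly once, starting at 15 and ending at 3.
Route from 15: right to 16, up to 12, 2× left (reaching 10), down to 14, left to 13, 3× up (reaching 1), right to 2, down to 6, 2× right (reaching 8), up to 4, left to 3 — 15 moves in all.
Check: all 16 open cells covered.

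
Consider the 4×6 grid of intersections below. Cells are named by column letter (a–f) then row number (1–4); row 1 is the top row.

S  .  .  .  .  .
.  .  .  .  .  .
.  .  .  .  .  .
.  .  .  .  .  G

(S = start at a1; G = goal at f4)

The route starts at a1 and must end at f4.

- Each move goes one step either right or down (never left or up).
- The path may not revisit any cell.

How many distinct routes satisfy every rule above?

56

A right/down-only route from a1 to f4 makes exactly 3 down-moves and 5 right-moves in some order.
With no other constraints that would be C(8,3) = 56 routes.
That gives 56 routes.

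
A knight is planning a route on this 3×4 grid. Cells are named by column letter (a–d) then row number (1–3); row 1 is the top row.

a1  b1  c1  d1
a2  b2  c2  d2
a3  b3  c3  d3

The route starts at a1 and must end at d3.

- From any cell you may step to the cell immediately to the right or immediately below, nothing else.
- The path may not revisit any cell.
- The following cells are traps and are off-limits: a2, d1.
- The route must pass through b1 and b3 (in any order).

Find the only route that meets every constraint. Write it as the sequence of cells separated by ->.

a1 -> b1 -> b2 -> b3 -> c3 -> d3

Moves only go right or down, so the column and row indices never decrease.
Route from a1: right 1 to b1, down 2 to b3, right 2 to d3 — 5 moves in all.
Check: all required cells visited.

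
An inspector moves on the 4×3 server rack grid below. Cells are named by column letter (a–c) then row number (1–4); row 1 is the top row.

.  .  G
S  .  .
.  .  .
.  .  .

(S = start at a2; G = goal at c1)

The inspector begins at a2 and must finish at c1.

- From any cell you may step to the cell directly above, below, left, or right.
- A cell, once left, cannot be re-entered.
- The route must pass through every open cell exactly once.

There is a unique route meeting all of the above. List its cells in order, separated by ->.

a2 -> a1 -> b1 -> b2 -> b3 -> a3 -> a4 -> b4 -> c4 -> c3 -> c2 -> c1

Need to visit all 12 open cells exactly once, starting at a2 and ending at c1.
Cell a4 has only two open neighbours (a3 and b4), so the path must pass straight through it: one of those is the cell it's entered from and the other is where it exits.
Route from a2: up 1 to a1, right 1 to b1, down 2 to b3, left 1 to a3, down 1 to a4, right 2 to c4, up 3 to c1 — 11 moves in all.
Check: all 12 open cells covered.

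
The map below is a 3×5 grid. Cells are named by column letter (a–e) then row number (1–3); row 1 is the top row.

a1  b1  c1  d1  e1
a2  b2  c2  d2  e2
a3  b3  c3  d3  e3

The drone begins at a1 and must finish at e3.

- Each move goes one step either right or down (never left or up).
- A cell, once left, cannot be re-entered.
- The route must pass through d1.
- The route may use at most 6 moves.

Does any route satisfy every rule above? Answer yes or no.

One route that works: a1 → b1 → c1 → d1 → d2 → d3 → e3.

yes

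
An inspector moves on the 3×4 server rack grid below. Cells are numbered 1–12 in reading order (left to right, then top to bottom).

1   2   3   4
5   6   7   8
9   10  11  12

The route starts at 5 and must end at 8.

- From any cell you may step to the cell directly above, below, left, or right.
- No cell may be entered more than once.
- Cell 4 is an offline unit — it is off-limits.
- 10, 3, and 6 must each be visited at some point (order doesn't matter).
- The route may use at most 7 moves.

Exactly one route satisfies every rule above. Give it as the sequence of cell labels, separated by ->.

5 -> 9 -> 10 -> 6 -> 2 -> 3 -> 7 -> 8

The budget equals the shortest possible length, so every move has to be on a shortest route through the required cells.
Route from 5: down 1 to 9, right 1 to 10, up 2 to 2, right 1 to 3, down 1 to 7, right 1 to 8 — 7 moves in all.
Check: all required cells visited; 7 ≤ 7 moves.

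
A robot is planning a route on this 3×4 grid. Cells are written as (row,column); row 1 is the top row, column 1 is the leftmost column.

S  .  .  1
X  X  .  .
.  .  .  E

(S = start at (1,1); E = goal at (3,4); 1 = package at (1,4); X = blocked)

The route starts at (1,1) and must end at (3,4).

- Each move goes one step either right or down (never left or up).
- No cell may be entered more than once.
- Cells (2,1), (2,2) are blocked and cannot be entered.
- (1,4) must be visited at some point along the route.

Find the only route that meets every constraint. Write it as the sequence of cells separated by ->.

(1,1) -> (1,2) -> (1,3) -> (1,4) -> (2,4) -> (3,4)

Moves only go right or down, so the column and row indices never decrease.
Route from (1,1): right 3 to (1,4), down 2 to (3,4) — 5 moves in all.
Check: all required cells visited.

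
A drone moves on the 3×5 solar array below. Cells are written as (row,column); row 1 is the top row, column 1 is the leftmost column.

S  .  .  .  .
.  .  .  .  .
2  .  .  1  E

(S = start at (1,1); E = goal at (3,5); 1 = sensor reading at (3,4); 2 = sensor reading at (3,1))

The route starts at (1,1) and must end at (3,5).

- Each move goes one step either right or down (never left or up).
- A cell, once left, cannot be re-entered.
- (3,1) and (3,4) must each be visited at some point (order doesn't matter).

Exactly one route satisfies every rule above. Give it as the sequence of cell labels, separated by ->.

(1,1) -> (2,1) -> (3,1) -> (3,2) -> (3,3) -> (3,4) -> (3,5)

Moves only go right or down, so the column and row indices never decrease.
Route from (1,1): 2× down (reaching (3,1)), 4× right (reaching (3,5)) — 6 moves in all.
Check: all required cells visited.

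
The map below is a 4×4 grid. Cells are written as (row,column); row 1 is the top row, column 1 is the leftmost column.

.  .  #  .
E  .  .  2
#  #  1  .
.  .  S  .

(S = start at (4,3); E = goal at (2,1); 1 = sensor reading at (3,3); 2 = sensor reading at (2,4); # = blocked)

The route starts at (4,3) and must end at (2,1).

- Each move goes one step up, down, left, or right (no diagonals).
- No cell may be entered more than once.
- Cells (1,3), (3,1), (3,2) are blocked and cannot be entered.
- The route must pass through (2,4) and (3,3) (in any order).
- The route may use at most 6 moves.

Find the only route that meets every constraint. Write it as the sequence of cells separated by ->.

(4,3) -> (3,3) -> (3,4) -> (2,4) -> (2,3) -> (2,2) -> (2,1)

The 6-move cap with required stops at (2,4), (3,3) leaves no slack for detours.
Route from (4,3): up 1 to (3,3), right 1 to (3,4), up 1 to (2,4), left 3 to (2,1) — 6 moves in all.
Check: all required cells visited; 6 ≤ 6 moves.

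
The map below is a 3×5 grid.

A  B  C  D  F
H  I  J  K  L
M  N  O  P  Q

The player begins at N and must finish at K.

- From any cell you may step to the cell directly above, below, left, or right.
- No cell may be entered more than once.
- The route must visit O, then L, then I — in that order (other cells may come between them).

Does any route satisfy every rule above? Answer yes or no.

One route that works: N → O → P → Q → L → F → D → C → B → I → J → K.

yes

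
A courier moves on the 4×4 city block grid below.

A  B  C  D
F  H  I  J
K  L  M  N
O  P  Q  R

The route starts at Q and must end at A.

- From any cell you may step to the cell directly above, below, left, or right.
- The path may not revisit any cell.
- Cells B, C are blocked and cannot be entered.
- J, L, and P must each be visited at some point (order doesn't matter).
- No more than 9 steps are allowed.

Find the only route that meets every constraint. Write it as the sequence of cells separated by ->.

Any route must reach J, L, and P and still end at A within 9 moves, so the order of the required stops is forced.
Route from Q: left to P, up to L, 2× right (reaching N), up to J, 3× left (reaching F), up to A — 9 moves in all.
Check: all required cells visited; 9 ≤ 9 moves.

Q -> P -> L -> M -> N -> J -> I -> H -> F -> A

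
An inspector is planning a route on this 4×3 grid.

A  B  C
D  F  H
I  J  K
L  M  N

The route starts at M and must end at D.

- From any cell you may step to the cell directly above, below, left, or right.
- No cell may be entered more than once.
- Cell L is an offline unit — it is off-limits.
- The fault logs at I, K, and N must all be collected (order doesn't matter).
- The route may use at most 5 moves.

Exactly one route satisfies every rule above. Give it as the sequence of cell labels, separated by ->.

M -> N -> K -> J -> I -> D

The 5-move cap with required stops at I, K, N leaves no slack for detours.
Route from M: right to N, up to K, 2× left (reaching I), up to D — 5 moves in all.
Check: all required cells visited; 5 ≤ 5 moves.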